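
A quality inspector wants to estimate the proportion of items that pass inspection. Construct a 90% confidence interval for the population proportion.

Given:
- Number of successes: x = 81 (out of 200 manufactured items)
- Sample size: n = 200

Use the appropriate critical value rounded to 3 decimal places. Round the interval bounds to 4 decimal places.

Sample proportion: p̂ = 81/200 = 0.405000

Check conditions for normal approximation:
  np̂ = 81 ≥ 10 ✓
  n(1-p̂) = 119 ≥ 10 ✓

The sample is large enough, so use a z-interval (normal approximation) for the proportion.

For 90% confidence, z* = 1.645 (from standard normal table)

Standard error: SE = √(p̂(1-p̂)/n) = √(0.405000×0.595000/200) = 0.03471131

Margin of error: E = z* × SE = 1.645 × 0.03471131 = 0.057100

Z-interval: p̂ ± E = 0.405000 ± 0.057100 = (0.347900, 0.462100)

Rounded to 4 decimal places:

(0.3479, 0.4621)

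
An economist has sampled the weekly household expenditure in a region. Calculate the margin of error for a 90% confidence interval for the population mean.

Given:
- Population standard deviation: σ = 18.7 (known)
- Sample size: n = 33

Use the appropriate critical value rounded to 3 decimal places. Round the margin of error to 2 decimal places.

The population standard deviation σ is known, so use the z-interval margin of error formula.

For 90% confidence, z* = 1.645 (from standard normal table)

Margin of error formula for z-interval: E = z* × σ/√n

E = 1.645 × 18.7/√33
  = 1.645 × 3.255252
  = 5.3549

Rounded to 2 decimal places:

5.35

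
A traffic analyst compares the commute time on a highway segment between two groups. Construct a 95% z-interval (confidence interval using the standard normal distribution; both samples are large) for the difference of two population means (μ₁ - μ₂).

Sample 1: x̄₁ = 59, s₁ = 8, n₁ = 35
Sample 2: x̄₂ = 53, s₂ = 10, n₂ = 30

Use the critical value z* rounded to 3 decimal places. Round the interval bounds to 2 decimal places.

Both samples are large (n₁ = 35 ≥ 30, n₂ = 30 ≥ 30), so a z-interval for the difference of means applies.

Point estimate: x̄₁ - x̄₂ = 59 - 53 = 6

Standard error: SE = √(s₁²/n₁ + s₂²/n₂)
= √(8²/35 + 10²/30)
= √(1.828571 + 3.333333)
= 2.271983

For 95% confidence, z* = 1.96 (from standard normal table)
Margin of error: E = z* × SE = 1.96 × 2.271983 = 4.4531

Z-interval: (x̄₁ - x̄₂) ± E = 6 ± 4.4531 = (1.5469, 10.4531)

Rounded to 2 decimal places:

(1.55, 10.45)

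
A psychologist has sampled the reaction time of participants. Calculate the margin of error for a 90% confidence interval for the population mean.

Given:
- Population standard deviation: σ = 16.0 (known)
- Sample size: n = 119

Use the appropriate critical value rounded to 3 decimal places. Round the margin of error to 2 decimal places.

The population standard deviation σ is known, so use the z-interval margin of error formula.

For 90% confidence, z* = 1.645 (from standard normal table)

Margin of error formula for z-interval: E = z* × σ/√n

E = 1.645 × 16.0/√119
  = 1.645 × 1.466718
  = 2.4128

Rounded to 2 decimal places:

2.41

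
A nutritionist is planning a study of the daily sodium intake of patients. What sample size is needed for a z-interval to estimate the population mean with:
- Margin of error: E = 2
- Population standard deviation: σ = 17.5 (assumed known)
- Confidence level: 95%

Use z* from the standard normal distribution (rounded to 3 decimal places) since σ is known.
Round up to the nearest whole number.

Using z* since population σ is known (z-interval formula).

For 95% confidence, z* = 1.96 (from standard normal table)

Sample size formula for z-interval: n = (z*σ/E)²

n = (1.96 × 17.5 / 2)²
  = (17.150000)²
  = 294.1225

Round up to the nearest whole number: n = 295

295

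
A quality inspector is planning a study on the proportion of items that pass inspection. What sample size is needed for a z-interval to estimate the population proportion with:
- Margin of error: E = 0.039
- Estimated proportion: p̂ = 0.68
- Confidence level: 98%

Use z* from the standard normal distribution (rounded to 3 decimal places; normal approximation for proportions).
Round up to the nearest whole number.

Using z* for proportion z-interval (normal approximation).

For 98% confidence, z* = 2.326 (from standard normal table)

Sample size formula for proportion z-interval: n = z*²p̂(1-p̂)/E²

n = 2.326² × 0.68 × 0.32 / 0.039²
  = 5.410276 × 0.2176 / 0.001521
  = 774.0145

Round up to the nearest whole number: n = 775

775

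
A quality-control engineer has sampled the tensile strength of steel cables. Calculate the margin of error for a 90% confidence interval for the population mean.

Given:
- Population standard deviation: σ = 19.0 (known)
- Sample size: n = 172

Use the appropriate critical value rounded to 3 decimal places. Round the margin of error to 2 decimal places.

The population standard deviation σ is known, so use the z-interval margin of error formula.

For 90% confidence, z* = 1.645 (from standard normal table)

Margin of error formula for z-interval: E = z* × σ/√n

E = 1.645 × 19.0/√172
  = 1.645 × 1.448736
  = 2.3832

Rounded to 2 decimal places:

2.38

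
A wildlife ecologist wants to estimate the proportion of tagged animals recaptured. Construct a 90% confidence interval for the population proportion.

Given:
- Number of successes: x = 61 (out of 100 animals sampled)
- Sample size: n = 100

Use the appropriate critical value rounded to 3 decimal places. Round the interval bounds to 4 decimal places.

Sample proportion: p̂ = 61/100 = 0.610000

Check conditions for normal approximation:
  np̂ = 61 ≥ 10 ✓
  n(1-p̂) = 39 ≥ 10 ✓

The sample is large enough, so use a z-interval (normal approximation) for the proportion.

For 90% confidence, z* = 1.645 (from standard normal table)

Standard error: SE = √(p̂(1-p̂)/n) = √(0.610000×0.390000/100) = 0.04877499

Margin of error: E = z* × SE = 1.645 × 0.04877499 = 0.080235

Z-interval: p̂ ± E = 0.610000 ± 0.080235 = (0.529765, 0.690235)

Rounded to 4 decimal places:

(0.5298, 0.6902)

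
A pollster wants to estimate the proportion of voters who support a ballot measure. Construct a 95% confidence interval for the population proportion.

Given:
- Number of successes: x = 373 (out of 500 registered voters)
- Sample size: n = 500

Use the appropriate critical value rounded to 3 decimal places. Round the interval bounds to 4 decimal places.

Sample proportion: p̂ = 373/500 = 0.746000

Check conditions for normal approximation:
  np̂ = 373 ≥ 10 ✓
  n(1-p̂) = 127 ≥ 10 ✓

The sample is large enough, so use a z-interval (normal approximation) for the proportion.

For 95% confidence, z* = 1.96 (from standard normal table)

Standard error: SE = √(p̂(1-p̂)/n) = √(0.746000×0.254000/500) = 0.01946710

Margin of error: E = z* × SE = 1.96 × 0.01946710 = 0.038156

Z-interval: p̂ ± E = 0.746000 ± 0.038156 = (0.707844, 0.784156)

Rounded to 4 decimal places:

(0.7078, 0.7842)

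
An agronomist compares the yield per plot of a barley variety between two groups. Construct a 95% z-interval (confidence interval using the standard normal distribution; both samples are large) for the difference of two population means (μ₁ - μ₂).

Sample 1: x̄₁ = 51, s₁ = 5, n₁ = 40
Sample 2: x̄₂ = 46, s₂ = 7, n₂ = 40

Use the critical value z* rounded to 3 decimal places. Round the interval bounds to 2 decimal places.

Both samples are large (n₁ = 40 ≥ 30, n₂ = 40 ≥ 30), so a z-interval for the difference of means applies.

Point estimate: x̄₁ - x̄₂ = 51 - 46 = 5

Standard error: SE = √(s₁²/n₁ + s₂²/n₂)
= √(5²/40 + 7²/40)
= √(0.625000 + 1.225000)
= 1.360147

For 95% confidence, z* = 1.96 (from standard normal table)
Margin of error: E = z* × SE = 1.96 × 1.360147 = 2.6659

Z-interval: (x̄₁ - x̄₂) ± E = 5 ± 2.6659 = (2.3341, 7.6659)

Rounded to 2 decimal places:

(2.33, 7.67)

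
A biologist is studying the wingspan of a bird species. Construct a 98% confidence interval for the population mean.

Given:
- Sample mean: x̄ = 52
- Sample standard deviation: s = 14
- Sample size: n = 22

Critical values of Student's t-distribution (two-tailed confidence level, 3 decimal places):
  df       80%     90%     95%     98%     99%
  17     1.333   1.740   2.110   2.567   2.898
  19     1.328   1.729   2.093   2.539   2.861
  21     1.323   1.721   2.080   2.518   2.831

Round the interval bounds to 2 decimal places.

The population standard deviation σ is unknown (only the sample standard deviation s is given), so use a t-interval with df = n - 1 = 22 - 1 = 21.

For 98% confidence with df = 21, t* = 2.518 (from t-table)

Standard error: SE = s/√n = 14/√22 = 2.984810

Margin of error: E = t* × SE = 2.518 × 2.984810 = 7.5158

T-interval: x̄ ± E = 52 ± 7.5158 = (44.4842, 59.5158)

Rounded to 2 decimal places:

(44.48, 59.52)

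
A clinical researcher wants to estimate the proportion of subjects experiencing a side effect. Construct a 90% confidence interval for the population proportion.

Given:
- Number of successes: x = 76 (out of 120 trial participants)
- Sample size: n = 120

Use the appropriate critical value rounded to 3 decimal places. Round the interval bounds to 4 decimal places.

Sample proportion: p̂ = 76/120 = 0.633333

Check conditions for normal approximation:
  np̂ = 76 ≥ 10 ✓
  n(1-p̂) = 44 ≥ 10 ✓

The sample is large enough, so use a z-interval (normal approximation) for the proportion.

For 90% confidence, z* = 1.645 (from standard normal table)

Standard error: SE = √(p̂(1-p̂)/n) = √(0.633333×0.366667/120) = 0.04399074

Margin of error: E = z* × SE = 1.645 × 0.04399074 = 0.072365

Z-interval: p̂ ± E = 0.633333 ± 0.072365 = (0.560969, 0.705698)

Rounded to 4 decimal places:

(0.5610, 0.7057)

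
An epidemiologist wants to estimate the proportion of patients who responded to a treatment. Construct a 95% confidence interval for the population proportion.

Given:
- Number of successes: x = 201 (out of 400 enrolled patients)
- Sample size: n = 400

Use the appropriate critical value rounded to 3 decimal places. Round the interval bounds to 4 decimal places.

Sample proportion: p̂ = 201/400 = 0.502500

Check conditions for normal approximation:
  np̂ = 201 ≥ 10 ✓
  n(1-p̂) = 199 ≥ 10 ✓

The sample is large enough, so use a z-interval (normal approximation) for the proportion.

For 95% confidence, z* = 1.96 (from standard normal table)

Standard error: SE = √(p̂(1-p̂)/n) = √(0.502500×0.497500/400) = 0.02499969

Margin of error: E = z* × SE = 1.96 × 0.02499969 = 0.048999

Z-interval: p̂ ± E = 0.502500 ± 0.048999 = (0.453501, 0.551499)

Rounded to 4 decimal places:

(0.4535, 0.5515)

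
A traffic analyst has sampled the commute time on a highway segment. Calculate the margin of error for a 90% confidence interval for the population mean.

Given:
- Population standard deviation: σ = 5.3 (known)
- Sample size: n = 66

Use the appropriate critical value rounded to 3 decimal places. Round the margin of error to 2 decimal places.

The population standard deviation σ is known, so use the z-interval margin of error formula.

For 90% confidence, z* = 1.645 (from standard normal table)

Margin of error formula for z-interval: E = z* × σ/√n

E = 1.645 × 5.3/√66
  = 1.645 × 0.652385
  = 1.0732

Rounded to 2 decimal places:

1.07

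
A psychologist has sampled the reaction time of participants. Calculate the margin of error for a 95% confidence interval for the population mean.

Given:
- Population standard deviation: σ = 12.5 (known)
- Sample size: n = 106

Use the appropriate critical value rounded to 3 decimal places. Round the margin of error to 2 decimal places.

The population standard deviation σ is known, so use the z-interval margin of error formula.

For 95% confidence, z* = 1.96 (from standard normal table)

Margin of error formula for z-interval: E = z* × σ/√n

E = 1.96 × 12.5/√106
  = 1.96 × 1.214107
  = 2.3797

Rounded to 2 decimal places:

2.38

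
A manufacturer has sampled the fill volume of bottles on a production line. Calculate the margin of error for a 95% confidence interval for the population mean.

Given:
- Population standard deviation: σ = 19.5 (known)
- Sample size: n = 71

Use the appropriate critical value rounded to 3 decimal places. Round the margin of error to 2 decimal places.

The population standard deviation σ is known, so use the z-interval margin of error formula.

For 95% confidence, z* = 1.96 (from standard normal table)

Margin of error formula for z-interval: E = z* × σ/√n

E = 1.96 × 19.5/√71
  = 1.96 × 2.314224
  = 4.5359

Rounded to 2 decimal places:

4.54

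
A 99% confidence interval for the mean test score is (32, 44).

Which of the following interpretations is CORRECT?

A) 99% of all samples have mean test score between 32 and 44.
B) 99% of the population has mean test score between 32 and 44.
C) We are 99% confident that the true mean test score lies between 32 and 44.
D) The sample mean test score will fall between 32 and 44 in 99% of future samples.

A confidence interval represents our confidence in the procedure, not a probability statement about the parameter.

Key concept: If we repeated this sampling process many times and computed a 99% CI each time, about 99% of those intervals would contain the true population parameter.

For this specific interval (32, 44):
- Midpoint (point estimate): 38
- Margin of error: 6

The correct interpretation is the one stating confidence that the true parameter lies in the interval — option C.

C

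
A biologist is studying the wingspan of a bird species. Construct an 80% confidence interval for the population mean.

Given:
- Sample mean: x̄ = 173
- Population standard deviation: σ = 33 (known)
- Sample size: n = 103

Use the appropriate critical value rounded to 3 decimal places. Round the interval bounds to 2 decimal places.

The population standard deviation σ is known, so use a z-interval (standard normal critical value).

For 80% confidence, z* = 1.282 (from standard normal table)

Standard error: SE = σ/√n = 33/√103 = 3.251587

Margin of error: E = z* × SE = 1.282 × 3.251587 = 4.1685

Z-interval: x̄ ± E = 173 ± 4.1685 = (168.8315, 177.1685)

Rounded to 2 decimal places:

(168.83, 177.17)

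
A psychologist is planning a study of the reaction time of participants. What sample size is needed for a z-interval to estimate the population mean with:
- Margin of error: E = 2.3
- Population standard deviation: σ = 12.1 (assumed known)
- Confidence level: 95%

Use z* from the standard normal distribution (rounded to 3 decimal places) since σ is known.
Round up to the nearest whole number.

Using z* since population σ is known (z-interval formula).

For 95% confidence, z* = 1.96 (from standard normal table)

Sample size formula for z-interval: n = (z*σ/E)²

n = (1.96 × 12.1 / 2.3)²
  = (10.311304)²
  = 106.3230

Round up to the nearest whole number: n = 107

107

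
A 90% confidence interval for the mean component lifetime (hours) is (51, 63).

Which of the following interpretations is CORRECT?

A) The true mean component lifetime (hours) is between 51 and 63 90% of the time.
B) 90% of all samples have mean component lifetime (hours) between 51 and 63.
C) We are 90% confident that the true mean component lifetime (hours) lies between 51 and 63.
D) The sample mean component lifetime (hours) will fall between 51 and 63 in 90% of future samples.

A confidence interval represents our confidence in the procedure, not a probability statement about the parameter.

Key concept: If we repeated this sampling process many times and computed a 90% CI each time, about 90% of those intervals would contain the true population parameter.

For this specific interval (51, 63):
- Midpoint (point estimate): 57
- Margin of error: 6

The correct interpretation is the one stating confidence that the true parameter lies in the interval — option C.

C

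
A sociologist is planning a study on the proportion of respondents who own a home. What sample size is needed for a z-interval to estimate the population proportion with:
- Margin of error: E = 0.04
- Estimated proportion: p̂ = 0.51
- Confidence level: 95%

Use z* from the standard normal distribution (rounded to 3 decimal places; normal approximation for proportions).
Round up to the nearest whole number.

Using z* for proportion z-interval (normal approximation).

For 95% confidence, z* = 1.96 (from standard normal table)

Sample size formula for proportion z-interval: n = z*²p̂(1-p̂)/E²

n = 1.96² × 0.51 × 0.49 / 0.04²
  = 3.8416 × 0.2499 / 0.0016
  = 600.0099

Round up to the nearest whole number: n = 601

601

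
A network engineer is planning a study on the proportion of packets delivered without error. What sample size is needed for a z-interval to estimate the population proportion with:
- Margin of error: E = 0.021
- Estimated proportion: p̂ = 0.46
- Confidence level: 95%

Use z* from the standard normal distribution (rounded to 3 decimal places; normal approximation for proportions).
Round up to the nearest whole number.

Using z* for proportion z-interval (normal approximation).

For 95% confidence, z* = 1.96 (from standard normal table)

Sample size formula for proportion z-interval: n = z*²p̂(1-p̂)/E²

n = 1.96² × 0.46 × 0.54 / 0.021²
  = 3.8416 × 0.2484 / 0.000441
  = 2163.8400

Round up to the nearest whole number: n = 2164

2164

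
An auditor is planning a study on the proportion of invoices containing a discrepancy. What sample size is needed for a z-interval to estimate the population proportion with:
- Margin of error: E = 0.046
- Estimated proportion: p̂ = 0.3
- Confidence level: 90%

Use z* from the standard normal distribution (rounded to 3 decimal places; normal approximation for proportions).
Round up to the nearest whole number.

Using z* for proportion z-interval (normal approximation).

For 90% confidence, z* = 1.645 (from standard normal table)

Sample size formula for proportion z-interval: n = z*²p̂(1-p̂)/E²

n = 1.645² × 0.3 × 0.7 / 0.046²
  = 2.706025 × 0.21 / 0.002116
  = 268.5564

Round up to the nearest whole number: n = 269

269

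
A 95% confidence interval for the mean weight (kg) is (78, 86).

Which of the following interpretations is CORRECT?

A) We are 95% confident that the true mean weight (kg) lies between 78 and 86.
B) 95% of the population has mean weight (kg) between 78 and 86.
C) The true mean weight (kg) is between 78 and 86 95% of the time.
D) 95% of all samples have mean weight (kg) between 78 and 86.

A confidence interval represents our confidence in the procedure, not a probability statement about the parameter.

Key concept: If we repeated this sampling process many times and computed a 95% CI each time, about 95% of those intervals would contain the true population parameter.

For this specific interval (78, 86):
- Midpoint (point estimate): 82
- Margin of error: 4

The correct interpretation is the one stating confidence that the true parameter lies in the interval — option A.

A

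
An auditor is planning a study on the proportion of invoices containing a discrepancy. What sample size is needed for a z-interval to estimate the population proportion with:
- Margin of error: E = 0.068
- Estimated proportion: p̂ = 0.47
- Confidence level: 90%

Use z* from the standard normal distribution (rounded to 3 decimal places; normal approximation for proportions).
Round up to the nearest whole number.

Using z* for proportion z-interval (normal approximation).

For 90% confidence, z* = 1.645 (from standard normal table)

Sample size formula for proportion z-interval: n = z*²p̂(1-p̂)/E²

n = 1.645² × 0.47 × 0.53 / 0.068²
  = 2.706025 × 0.2491 / 0.004624
  = 145.7766

Round up to the nearest whole number: n = 146

146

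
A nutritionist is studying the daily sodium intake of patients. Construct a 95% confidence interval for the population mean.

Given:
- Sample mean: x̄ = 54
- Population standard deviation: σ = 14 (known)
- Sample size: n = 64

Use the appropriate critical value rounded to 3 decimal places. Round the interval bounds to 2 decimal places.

The population standard deviation σ is known, so use a z-interval (standard normal critical value).

For 95% confidence, z* = 1.96 (from standard normal table)

Standard error: SE = σ/√n = 14/√64 = 1.750000

Margin of error: E = z* × SE = 1.96 × 1.750000 = 3.4300

Z-interval: x̄ ± E = 54 ± 3.4300 = (50.5700, 57.4300)

Rounded to 2 decimal places:

(50.57, 57.43)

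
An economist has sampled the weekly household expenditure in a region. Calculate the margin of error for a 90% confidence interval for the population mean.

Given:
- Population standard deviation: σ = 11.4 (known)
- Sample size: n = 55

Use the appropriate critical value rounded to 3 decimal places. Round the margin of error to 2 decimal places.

The population standard deviation σ is known, so use the z-interval margin of error formula.

For 90% confidence, z* = 1.645 (from standard normal table)

Margin of error formula for z-interval: E = z* × σ/√n

E = 1.645 × 11.4/√55
  = 1.645 × 1.537176
  = 2.5287

Rounded to 2 decimal places:

2.53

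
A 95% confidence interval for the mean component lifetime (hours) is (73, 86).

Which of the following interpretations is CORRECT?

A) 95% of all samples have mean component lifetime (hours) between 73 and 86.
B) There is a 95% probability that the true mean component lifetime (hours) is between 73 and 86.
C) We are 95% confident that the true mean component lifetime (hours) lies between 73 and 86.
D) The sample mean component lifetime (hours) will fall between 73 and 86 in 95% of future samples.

A confidence interval represents our confidence in the procedure, not a probability statement about the parameter.

Key concept: If we repeated this sampling process many times and computed a 95% CI each time, about 95% of those intervals would contain the true population parameter.

For this specific interval (73, 86):
- Midpoint (point estimate): 79.5
- Margin of error: 6.5

The correct interpretation is the one stating confidence that the true parameter lies in the interval — option C.

C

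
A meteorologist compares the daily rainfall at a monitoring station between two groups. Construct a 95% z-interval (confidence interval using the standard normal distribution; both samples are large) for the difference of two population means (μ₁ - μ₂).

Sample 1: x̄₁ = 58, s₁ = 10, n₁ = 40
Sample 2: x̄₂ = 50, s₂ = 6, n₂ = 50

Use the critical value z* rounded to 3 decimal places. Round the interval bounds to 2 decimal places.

Both samples are large (n₁ = 40 ≥ 30, n₂ = 50 ≥ 30), so a z-interval for the difference of means applies.

Point estimate: x̄₁ - x̄₂ = 58 - 50 = 8

Standard error: SE = √(s₁²/n₁ + s₂²/n₂)
= √(10²/40 + 6²/50)
= √(2.500000 + 0.720000)
= 1.794436

For 95% confidence, z* = 1.96 (from standard normal table)
Margin of error: E = z* × SE = 1.96 × 1.794436 = 3.5171

Z-interval: (x̄₁ - x̄₂) ± E = 8 ± 3.5171 = (4.4829, 11.5171)

Rounded to 2 decimal places:

(4.48, 11.52)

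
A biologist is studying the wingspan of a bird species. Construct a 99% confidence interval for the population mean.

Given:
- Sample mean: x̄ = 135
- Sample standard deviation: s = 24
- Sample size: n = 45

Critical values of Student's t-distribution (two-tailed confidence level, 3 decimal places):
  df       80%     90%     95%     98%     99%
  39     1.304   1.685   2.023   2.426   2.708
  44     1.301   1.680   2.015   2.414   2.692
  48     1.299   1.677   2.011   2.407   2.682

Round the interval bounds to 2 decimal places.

The population standard deviation σ is unknown (only the sample standard deviation s is given), so use a t-interval with df = n - 1 = 45 - 1 = 44.

For 99% confidence with df = 44, t* = 2.692 (from t-table)

Standard error: SE = s/√n = 24/√45 = 3.577709

Margin of error: E = t* × SE = 2.692 × 3.577709 = 9.6312

T-interval: x̄ ± E = 135 ± 9.6312 = (125.3688, 144.6312)

Rounded to 2 decimal places:

(125.37, 144.63)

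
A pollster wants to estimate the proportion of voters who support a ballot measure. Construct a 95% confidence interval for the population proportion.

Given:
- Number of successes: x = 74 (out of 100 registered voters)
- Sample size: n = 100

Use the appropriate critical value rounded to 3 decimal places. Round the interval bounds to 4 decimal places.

Sample proportion: p̂ = 74/100 = 0.740000

Check conditions for normal approximation:
  np̂ = 74 ≥ 10 ✓
  n(1-p̂) = 26 ≥ 10 ✓

The sample is large enough, so use a z-interval (normal approximation) for the proportion.

For 95% confidence, z* = 1.96 (from standard normal table)

Standard error: SE = √(p̂(1-p̂)/n) = √(0.740000×0.260000/100) = 0.04386342

Margin of error: E = z* × SE = 1.96 × 0.04386342 = 0.085972

Z-interval: p̂ ± E = 0.740000 ± 0.085972 = (0.654028, 0.825972)

Rounded to 4 decimal places:

(0.6540, 0.8260)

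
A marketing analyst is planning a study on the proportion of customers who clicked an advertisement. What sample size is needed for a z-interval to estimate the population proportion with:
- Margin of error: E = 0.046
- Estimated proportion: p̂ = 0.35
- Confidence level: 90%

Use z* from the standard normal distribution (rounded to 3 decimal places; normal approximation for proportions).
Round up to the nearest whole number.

Using z* for proportion z-interval (normal approximation).

For 90% confidence, z* = 1.645 (from standard normal table)

Sample size formula for proportion z-interval: n = z*²p̂(1-p̂)/E²

n = 1.645² × 0.35 × 0.65 / 0.046²
  = 2.706025 × 0.2275 / 0.002116
  = 290.9361

Round up to the nearest whole number: n = 291

291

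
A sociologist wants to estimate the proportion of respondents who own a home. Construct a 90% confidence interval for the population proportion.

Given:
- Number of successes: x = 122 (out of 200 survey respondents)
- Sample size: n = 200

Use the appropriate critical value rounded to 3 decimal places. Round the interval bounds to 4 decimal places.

Sample proportion: p̂ = 122/200 = 0.610000

Check conditions for normal approximation:
  np̂ = 122 ≥ 10 ✓
  n(1-p̂) = 78 ≥ 10 ✓

The sample is large enough, so use a z-interval (normal approximation) for the proportion.

For 90% confidence, z* = 1.645 (from standard normal table)

Standard error: SE = √(p̂(1-p̂)/n) = √(0.610000×0.390000/200) = 0.03448913

Margin of error: E = z* × SE = 1.645 × 0.03448913 = 0.056735

Z-interval: p̂ ± E = 0.610000 ± 0.056735 = (0.553265, 0.666735)

Rounded to 4 decimal places:

(0.5533, 0.6667)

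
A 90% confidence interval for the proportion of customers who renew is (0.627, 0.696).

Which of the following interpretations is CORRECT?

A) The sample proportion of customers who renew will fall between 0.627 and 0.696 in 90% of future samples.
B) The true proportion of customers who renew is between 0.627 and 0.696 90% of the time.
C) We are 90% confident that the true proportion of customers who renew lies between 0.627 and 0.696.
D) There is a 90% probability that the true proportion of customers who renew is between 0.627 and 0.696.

A confidence interval represents our confidence in the procedure, not a probability statement about the parameter.

Key concept: If we repeated this sampling process many times and computed a 90% CI each time, about 90% of those intervals would contain the true population parameter.

For this specific interval (0.627, 0.696):
- Midpoint (point estimate): 0.6615
- Margin of error: 0.0345

The correct interpretation is the one stating confidence that the true parameter lies in the interval — option C.

C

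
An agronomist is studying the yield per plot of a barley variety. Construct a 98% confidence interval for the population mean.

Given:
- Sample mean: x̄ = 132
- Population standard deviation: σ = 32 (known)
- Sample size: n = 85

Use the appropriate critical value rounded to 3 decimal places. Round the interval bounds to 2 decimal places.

The population standard deviation σ is known, so use a z-interval (standard normal critical value).

For 98% confidence, z* = 2.326 (from standard normal table)

Standard error: SE = σ/√n = 32/√85 = 3.470887

Margin of error: E = z* × SE = 2.326 × 3.470887 = 8.0733

Z-interval: x̄ ± E = 132 ± 8.0733 = (123.9267, 140.0733)

Rounded to 2 decimal places:

(123.93, 140.07)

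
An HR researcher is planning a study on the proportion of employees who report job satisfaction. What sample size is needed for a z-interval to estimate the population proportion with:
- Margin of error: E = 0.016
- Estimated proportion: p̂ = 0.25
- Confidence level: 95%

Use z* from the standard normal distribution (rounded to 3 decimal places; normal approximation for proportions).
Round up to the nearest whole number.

Using z* for proportion z-interval (normal approximation).

For 95% confidence, z* = 1.96 (from standard normal table)

Sample size formula for proportion z-interval: n = z*²p̂(1-p̂)/E²

n = 1.96² × 0.25 × 0.75 / 0.016²
  = 3.8416 × 0.1875 / 0.000256
  = 2813.6719

Round up to the nearest whole number: n = 2814

2814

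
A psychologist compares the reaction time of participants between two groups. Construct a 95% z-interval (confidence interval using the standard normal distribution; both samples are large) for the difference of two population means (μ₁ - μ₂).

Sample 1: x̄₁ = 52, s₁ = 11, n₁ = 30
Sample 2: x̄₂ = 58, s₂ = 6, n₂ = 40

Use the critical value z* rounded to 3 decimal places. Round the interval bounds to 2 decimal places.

Both samples are large (n₁ = 30 ≥ 30, n₂ = 40 ≥ 30), so a z-interval for the difference of means applies.

Point estimate: x̄₁ - x̄₂ = 52 - 58 = -6

Standard error: SE = √(s₁²/n₁ + s₂²/n₂)
= √(11²/30 + 6²/40)
= √(4.033333 + 0.900000)
= 2.221111

For 95% confidence, z* = 1.96 (from standard normal table)
Margin of error: E = z* × SE = 1.96 × 2.221111 = 4.3534

Z-interval: (x̄₁ - x̄₂) ± E = -6 ± 4.3534 = (-10.3534, -1.6466)

Rounded to 2 decimal places:

(-10.35, -1.65)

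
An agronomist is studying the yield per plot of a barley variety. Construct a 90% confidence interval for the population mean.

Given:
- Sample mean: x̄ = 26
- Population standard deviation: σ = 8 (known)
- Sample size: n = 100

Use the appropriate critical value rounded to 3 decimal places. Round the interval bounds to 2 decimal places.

The population standard deviation σ is known, so use a z-interval (standard normal critical value).

For 90% confidence, z* = 1.645 (from standard normal table)

Standard error: SE = σ/√n = 8/√100 = 0.800000

Margin of error: E = z* × SE = 1.645 × 0.800000 = 1.3160

Z-interval: x̄ ± E = 26 ± 1.3160 = (24.6840, 27.3160)

Rounded to 2 decimal places:

(24.68, 27.32)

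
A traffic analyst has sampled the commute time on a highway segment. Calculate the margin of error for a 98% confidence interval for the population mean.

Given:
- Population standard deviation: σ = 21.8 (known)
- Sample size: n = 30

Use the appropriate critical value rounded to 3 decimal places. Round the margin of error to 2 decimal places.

The population standard deviation σ is known, so use the z-interval margin of error formula.

For 98% confidence, z* = 2.326 (from standard normal table)

Margin of error formula for z-interval: E = z* × σ/√n

E = 2.326 × 21.8/√30
  = 2.326 × 3.980117
  = 9.2578

Rounded to 2 decimal places:

9.26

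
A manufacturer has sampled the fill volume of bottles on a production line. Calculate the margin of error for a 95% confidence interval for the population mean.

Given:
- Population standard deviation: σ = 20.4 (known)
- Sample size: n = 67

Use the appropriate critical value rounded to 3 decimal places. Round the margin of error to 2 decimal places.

The population standard deviation σ is known, so use the z-interval margin of error formula.

For 95% confidence, z* = 1.96 (from standard normal table)

Margin of error formula for z-interval: E = z* × σ/√n

E = 1.96 × 20.4/√67
  = 1.96 × 2.492257
  = 4.8848

Rounded to 2 decimal places:

4.88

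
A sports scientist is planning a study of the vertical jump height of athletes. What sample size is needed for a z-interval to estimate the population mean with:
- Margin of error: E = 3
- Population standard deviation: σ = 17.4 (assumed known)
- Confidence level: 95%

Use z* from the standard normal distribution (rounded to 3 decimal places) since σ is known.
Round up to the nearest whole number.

Using z* since population σ is known (z-interval formula).

For 95% confidence, z* = 1.96 (from standard normal table)

Sample size formula for z-interval: n = (z*σ/E)²

n = (1.96 × 17.4 / 3)²
  = (11.368000)²
  = 129.2314

Round up to the nearest whole number: n = 130

130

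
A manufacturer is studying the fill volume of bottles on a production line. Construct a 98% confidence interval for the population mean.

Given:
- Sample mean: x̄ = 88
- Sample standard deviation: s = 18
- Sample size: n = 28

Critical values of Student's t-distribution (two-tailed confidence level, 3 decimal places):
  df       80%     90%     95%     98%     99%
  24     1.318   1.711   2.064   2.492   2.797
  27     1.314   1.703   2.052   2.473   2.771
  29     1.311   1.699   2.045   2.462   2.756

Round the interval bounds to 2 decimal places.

The population standard deviation σ is unknown (only the sample standard deviation s is given), so use a t-interval with df = n - 1 = 28 - 1 = 27.

For 98% confidence with df = 27, t* = 2.473 (from t-table)

Standard error: SE = s/√n = 18/√28 = 3.401680

Margin of error: E = t* × SE = 2.473 × 3.401680 = 8.4124

T-interval: x̄ ± E = 88 ± 8.4124 = (79.5876, 96.4124)

Rounded to 2 decimal places:

(79.59, 96.41)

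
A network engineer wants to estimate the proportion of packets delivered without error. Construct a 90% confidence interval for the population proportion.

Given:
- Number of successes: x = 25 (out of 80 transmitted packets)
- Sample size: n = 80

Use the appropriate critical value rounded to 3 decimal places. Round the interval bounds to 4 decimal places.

Sample proportion: p̂ = 25/80 = 0.312500

Check conditions for normal approximation:
  np̂ = 25 ≥ 10 ✓
  n(1-p̂) = 55 ≥ 10 ✓

The sample is large enough, so use a z-interval (normal approximation) for the proportion.

For 90% confidence, z* = 1.645 (from standard normal table)

Standard error: SE = √(p̂(1-p̂)/n) = √(0.312500×0.687500/80) = 0.05182226

Margin of error: E = z* × SE = 1.645 × 0.05182226 = 0.085248

Z-interval: p̂ ± E = 0.312500 ± 0.085248 = (0.227252, 0.397748)

Rounded to 4 decimal places:

(0.2273, 0.3977)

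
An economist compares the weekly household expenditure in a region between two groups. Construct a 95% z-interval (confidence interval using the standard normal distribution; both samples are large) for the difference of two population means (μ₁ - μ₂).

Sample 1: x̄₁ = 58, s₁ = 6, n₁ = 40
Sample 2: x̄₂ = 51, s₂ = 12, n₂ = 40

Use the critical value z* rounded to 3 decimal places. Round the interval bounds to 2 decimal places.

Both samples are large (n₁ = 40 ≥ 30, n₂ = 40 ≥ 30), so a z-interval for the difference of means applies.

Point estimate: x̄₁ - x̄₂ = 58 - 51 = 7

Standard error: SE = √(s₁²/n₁ + s₂²/n₂)
= √(6²/40 + 12²/40)
= √(0.900000 + 3.600000)
= 2.121320

For 95% confidence, z* = 1.96 (from standard normal table)
Margin of error: E = z* × SE = 1.96 × 2.121320 = 4.1578

Z-interval: (x̄₁ - x̄₂) ± E = 7 ± 4.1578 = (2.8422, 11.1578)

Rounded to 2 decimal places:

(2.84, 11.16)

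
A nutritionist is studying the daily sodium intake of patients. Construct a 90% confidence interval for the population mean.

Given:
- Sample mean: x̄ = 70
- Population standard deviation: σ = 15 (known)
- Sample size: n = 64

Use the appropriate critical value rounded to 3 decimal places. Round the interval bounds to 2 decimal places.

The population standard deviation σ is known, so use a z-interval (standard normal critical value).

For 90% confidence, z* = 1.645 (from standard normal table)

Standard error: SE = σ/√n = 15/√64 = 1.875000

Margin of error: E = z* × SE = 1.645 × 1.875000 = 3.0844

Z-interval: x̄ ± E = 70 ± 3.0844 = (66.9156, 73.0844)

Rounded to 2 decimal places:

(66.92, 73.08)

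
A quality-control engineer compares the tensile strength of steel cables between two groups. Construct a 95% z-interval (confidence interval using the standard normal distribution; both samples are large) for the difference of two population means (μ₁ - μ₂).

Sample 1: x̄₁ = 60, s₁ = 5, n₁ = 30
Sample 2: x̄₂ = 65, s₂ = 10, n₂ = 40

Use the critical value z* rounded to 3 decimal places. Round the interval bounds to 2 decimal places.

Both samples are large (n₁ = 30 ≥ 30, n₂ = 40 ≥ 30), so a z-interval for the difference of means applies.

Point estimate: x̄₁ - x̄₂ = 60 - 65 = -5

Standard error: SE = √(s₁²/n₁ + s₂²/n₂)
= √(5²/30 + 10²/40)
= √(0.833333 + 2.500000)
= 1.825742

For 95% confidence, z* = 1.96 (from standard normal table)
Margin of error: E = z* × SE = 1.96 × 1.825742 = 3.5785

Z-interval: (x̄₁ - x̄₂) ± E = -5 ± 3.5785 = (-8.5785, -1.4215)

Rounded to 2 decimal places:

(-8.58, -1.42)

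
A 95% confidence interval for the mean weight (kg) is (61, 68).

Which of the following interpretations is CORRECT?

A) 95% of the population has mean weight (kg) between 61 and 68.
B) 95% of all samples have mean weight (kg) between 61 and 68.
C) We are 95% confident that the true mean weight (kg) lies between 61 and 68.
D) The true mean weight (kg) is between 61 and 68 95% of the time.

A confidence interval represents our confidence in the procedure, not a probability statement about the parameter.

Key concept: If we repeated this sampling process many times and computed a 95% CI each time, about 95% of those intervals would contain the true population parameter.

For this specific interval (61, 68):
- Midpoint (point estimate): 64.5
- Margin of error: 3.5

The correct interpretation is the one stating confidence that the true parameter lies in the interval — option C.

C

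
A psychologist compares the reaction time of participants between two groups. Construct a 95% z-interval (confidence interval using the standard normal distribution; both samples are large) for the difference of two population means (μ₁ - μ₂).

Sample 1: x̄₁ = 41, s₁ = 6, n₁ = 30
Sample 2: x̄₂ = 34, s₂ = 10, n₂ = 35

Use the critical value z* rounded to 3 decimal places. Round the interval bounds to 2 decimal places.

Both samples are large (n₁ = 30 ≥ 30, n₂ = 35 ≥ 30), so a z-interval for the difference of means applies.

Point estimate: x̄₁ - x̄₂ = 41 - 34 = 7

Standard error: SE = √(s₁²/n₁ + s₂²/n₂)
= √(6²/30 + 10²/35)
= √(1.200000 + 2.857143)
= 2.014235

For 95% confidence, z* = 1.96 (from standard normal table)
Margin of error: E = z* × SE = 1.96 × 2.014235 = 3.9479

Z-interval: (x̄₁ - x̄₂) ± E = 7 ± 3.9479 = (3.0521, 10.9479)

Rounded to 2 decimal places:

(3.05, 10.95)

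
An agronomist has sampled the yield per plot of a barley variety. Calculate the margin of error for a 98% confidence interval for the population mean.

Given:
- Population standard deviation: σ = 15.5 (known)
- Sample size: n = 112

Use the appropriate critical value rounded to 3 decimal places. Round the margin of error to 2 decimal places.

The population standard deviation σ is known, so use the z-interval margin of error formula.

For 98% confidence, z* = 2.326 (from standard normal table)

Margin of error formula for z-interval: E = z* × σ/√n

E = 2.326 × 15.5/√112
  = 2.326 × 1.464612
  = 3.4067

Rounded to 2 decimal places:

3.41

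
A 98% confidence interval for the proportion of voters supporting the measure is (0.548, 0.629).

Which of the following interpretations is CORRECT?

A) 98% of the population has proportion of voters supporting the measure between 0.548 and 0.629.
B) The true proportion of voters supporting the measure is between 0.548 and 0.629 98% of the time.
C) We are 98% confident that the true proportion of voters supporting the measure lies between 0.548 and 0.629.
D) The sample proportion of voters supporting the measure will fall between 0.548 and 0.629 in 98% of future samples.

A confidence interval represents our confidence in the procedure, not a probability statement about the parameter.

Key concept: If we repeated this sampling process many times and computed a 98% CI each time, about 98% of those intervals would contain the true population parameter.

For this specific interval (0.548, 0.629):
- Midpoint (point estimate): 0.5885
- Margin of error: 0.0405

The correct interpretation is the one stating confidence that the true parameter lies in the interval — option C.

C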